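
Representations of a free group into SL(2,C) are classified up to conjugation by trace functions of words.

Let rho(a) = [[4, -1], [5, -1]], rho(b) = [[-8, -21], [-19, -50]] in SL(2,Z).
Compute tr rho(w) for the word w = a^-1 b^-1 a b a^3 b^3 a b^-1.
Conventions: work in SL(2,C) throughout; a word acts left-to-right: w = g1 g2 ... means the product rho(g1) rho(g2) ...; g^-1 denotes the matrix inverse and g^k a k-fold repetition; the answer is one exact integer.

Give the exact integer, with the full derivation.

324627903662

rho(a^-1) = [[-1, 1], [-5, 4]]
... * rho(b^-1) = [[-50, 21], [19, -8]]  ->  [[69, -29], [326, -137]]
... * rho(a) = [[4, -1], [5, -1]]  ->  [[131, -40], [619, -189]]
... * rho(b) = [[-8, -21], [-19, -50]]  ->  [[-288, -751], [-1361, -3549]]
... * rho(a) = [[4, -1], [5, -1]]  ->  [[-4907, 1039], [-23189, 4910]]
... * rho(a) = [[4, -1], [5, -1]]  ->  [[-14433, 3868], [-68206, 18279]]
... * rho(a) = [[4, -1], [5, -1]]  ->  [[-38392, 10565], [-181429, 49927]]
... * rho(b) = [[-8, -21], [-19, -50]]  ->  [[106401, 277982], [502819, 1313659]]
... * rho(b) = [[-8, -21], [-19, -50]]  ->  [[-6132866, -16133521], [-28982073, -76242149]]
... * rho(b) = [[-8, -21], [-19, -50]]  ->  [[355599827, 935466236], [1680457415, 4420730983]]
... * rho(a) = [[4, -1], [5, -1]]  ->  [[6099730488, -1291066063], [28825484575, -6101188398]]
... * rho(b^-1) = [[-50, 21], [19, -8]]  ->  [[-329516779597, 138422868752], [-1557196808312, 654144683259]]
tr = -329516779597 + 654144683259 = 324627903662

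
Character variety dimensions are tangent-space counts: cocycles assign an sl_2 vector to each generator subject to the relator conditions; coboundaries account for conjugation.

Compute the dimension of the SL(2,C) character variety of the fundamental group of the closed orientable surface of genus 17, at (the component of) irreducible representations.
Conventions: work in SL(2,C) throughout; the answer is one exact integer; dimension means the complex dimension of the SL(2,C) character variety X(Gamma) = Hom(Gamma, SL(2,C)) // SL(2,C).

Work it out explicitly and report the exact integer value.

96

pi_1 of the closed genus-17 surface has 34 generators bound by the single product-of-commutators relator.
A cocycle assigns one sl_2 vector per generator subject to the relator condition d_2(z) = 0: dim of the unconstrained space is 3*2g = 102.
H^2 = coker(d_2) is dual to H^0 = 0 at irreducible rho (Poincare duality), so d_2 is onto: dim Z^1 = 99.
dim B^1 = 3 (coboundaries, injective at irreducible rho).
dim X = dim H^1 = 99 - 3 = 96.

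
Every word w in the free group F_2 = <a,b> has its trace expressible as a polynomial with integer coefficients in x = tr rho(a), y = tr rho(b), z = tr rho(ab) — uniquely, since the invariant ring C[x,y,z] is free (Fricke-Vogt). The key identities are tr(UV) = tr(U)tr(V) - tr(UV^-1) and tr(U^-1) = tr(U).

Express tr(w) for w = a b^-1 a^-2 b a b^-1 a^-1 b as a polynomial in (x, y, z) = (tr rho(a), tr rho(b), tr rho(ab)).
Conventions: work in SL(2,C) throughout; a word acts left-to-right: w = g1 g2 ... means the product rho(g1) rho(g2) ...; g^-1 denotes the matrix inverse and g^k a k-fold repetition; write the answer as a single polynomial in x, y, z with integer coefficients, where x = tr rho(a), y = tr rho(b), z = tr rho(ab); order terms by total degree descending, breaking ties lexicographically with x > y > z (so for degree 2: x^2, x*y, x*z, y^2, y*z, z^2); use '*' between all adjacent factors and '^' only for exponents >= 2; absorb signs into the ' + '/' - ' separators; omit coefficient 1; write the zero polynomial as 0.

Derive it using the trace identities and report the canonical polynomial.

x^3*y^2*z^2 - 2*x^4*y*z - 2*x^2*y^3*z - 2*x^2*y*z^3 + x^5 + 2*x^3*y^2 + 2*x^3*z^2 + x*y^4 + 2*x*y^2*z^2 + x*z^4 + 5*x^2*y*z - 5*x^3 - 5*x*y^2 - 5*x*z^2 + 5*x

trace(a^2) = trace(a) trace(a) - trace(1) = x^2 - 2
trace(a b a) = trace(a) trace(b a) - trace(b) = x*z - y
trace(a b a^2) = trace(a) trace(a b a) - trace(a b) = x^2*z - x*y - z
trace(b a b a) = trace(a b) trace(a b) - trace(1)   [split at repeated a] = z^2 - 2
trace(b a b) = trace(b) trace(a b) - trace(a) = y*z - x
trace(a b a^2 b) = trace(a) trace(b a b a) - trace(b a b) = x*z^2 - y*z - x
trace(b a^2 b^-1 a) = trace(a b a^2) trace(b) - trace(a b a^2 b) = x^2*y*z - x*y^2 - x*z^2 + x
trace(a b^-1 a^-1 b a) = trace(b a^2 b^-1) trace(a) - trace(b a^2 b^-1 a) = -x^2*y*z + x^3 + x*y^2 + x*z^2 - 3*x
trace(a b^2 a) = trace(b) trace(a^2 b) - trace(a^2) = x*y*z - x^2 - y^2 + 2
trace(a b^2 a b) = trace(b) trace(a b a b) - trace(a b a) = y*z^2 - x*z - y
trace(b a b^-1 a b) = trace(a b^2 a) trace(b) - trace(a b^2 a b) = x*y^2*z - x^2*y - y^3 - y*z^2 + x*z + 3*y
trace(b a^2 b a b) = trace(b) trace(a^2 b a b) - trace(a^2 b a) = x*y*z^2 - x^2*z - y^2*z + z
trace(b a b a b a) = trace(b a) trace(b a b a) - trace(b^-1 a^-1)   [split at repeated b] = z^3 - 3*z
trace(b a^2 b a b a) = trace(a) trace(b a b a b a) - trace(b a b a b) = x*z^3 - y*z^2 - 2*x*z + y
trace(a b a b a^-1 b a) = trace(b a^2 b a b) trace(a) - trace(b a^2 b a b a) = x^2*y*z^2 - x^3*z - x*y^2*z - x*z^3 + y*z^2 + 3*x*z - y
trace(b a b a b a b) = trace(b) trace(a b a b a b) - trace(a b a b a) = y*z^3 - x*z^2 - 2*y*z + x
trace(b a b a b a b a) = trace(a b a b) trace(a b a b) - trace(1)   [split at repeated a] = z^4 - 4*z^2 + 2
trace(a b a b a^-1 b a b) = trace(b a b a b a b) trace(a) - trace(b a b a b a b a) = x*y*z^3 - x^2*z^2 - z^4 - 2*x*y*z + x^2 + 4*z^2 - 2
trace(a^-1 b a b^-1 a b a b) = trace(a b a b a^-1 b a) trace(b) - trace(a b a b a^-1 b a b) = x^2*y^2*z^2 - x^3*y*z - x*y^3*z - 2*x*y*z^3 + x^2*z^2 + y^2*z^2 + z^4 + 5*x*y*z - x^2 - y^2 - 4*z^2 + 2
trace(b a b^-1 a^-1 b a b^-1 a) = trace(a^-1 b a b^-1 a b a) trace(b) - trace(a^-1 b a b^-1 a b a b) = -x^2*y^2*z^2 + x^3*y*z + 2*x*y^3*z + 2*x*y*z^3 - x^2*y^2 - x^2*z^2 - y^4 - 2*y^2*z^2 - z^4 - 4*x*y*z + x^2 + 4*y^2 + 4*z^2 - 2
trace(a^-1 b a b^-1 a^-1 b a b^-1) = trace(b a b^-1 a^-1 b a b^-1) trace(a) - trace(b a b^-1 a^-1 b a b^-1 a) = x^2*y^2*z^2 - 2*x^3*y*z - 2*x*y^3*z - 2*x*y*z^3 + x^4 + 2*x^2*y^2 + 2*x^2*z^2 + y^4 + 2*y^2*z^2 + z^4 + 4*x*y*z - 4*x^2 - 4*y^2 - 4*z^2 + 2
trace(a b^-1 a^-2 b a b^-1 a^-1 b) = trace(a^-1 b a b^-1 a^-1 b a b^-1) trace(a) - trace(a^-1 b a b^-1 a^-1 b a b^-1 a) = x^3*y^2*z^2 - 2*x^4*y*z - 2*x^2*y^3*z - 2*x^2*y*z^3 + x^5 + 2*x^3*y^2 + 2*x^3*z^2 + x*y^4 + 2*x*y^2*z^2 + x*z^4 + 5*x^2*y*z - 5*x^3 - 5*x*y^2 - 5*x*z^2 + 5*x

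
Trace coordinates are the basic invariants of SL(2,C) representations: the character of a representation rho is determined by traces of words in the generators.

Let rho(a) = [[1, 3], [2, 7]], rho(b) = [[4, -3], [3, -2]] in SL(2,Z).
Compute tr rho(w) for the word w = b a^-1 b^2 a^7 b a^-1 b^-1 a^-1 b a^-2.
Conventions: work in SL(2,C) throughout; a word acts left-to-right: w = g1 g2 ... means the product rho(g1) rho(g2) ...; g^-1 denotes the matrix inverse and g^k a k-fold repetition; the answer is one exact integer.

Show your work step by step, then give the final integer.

rho(b) = [[4, -3], [3, -2]]
... * rho(a^-1) = [[7, -3], [-2, 1]]  ->  [[34, -15], [25, -11]]
... * rho(b) = [[4, -3], [3, -2]]  ->  [[91, -72], [67, -53]]
... * rho(b) = [[4, -3], [3, -2]]  ->  [[148, -129], [109, -95]]
... * rho(a) = [[1, 3], [2, 7]]  ->  [[-110, -459], [-81, -338]]
... * rho(a) = [[1, 3], [2, 7]]  ->  [[-1028, -3543], [-757, -2609]]
... * rho(a) = [[1, 3], [2, 7]]  ->  [[-8114, -27885], [-5975, -20534]]
... * rho(a) = [[1, 3], [2, 7]]  ->  [[-63884, -219537], [-47043, -161663]]
... * rho(a) = [[1, 3], [2, 7]]  ->  [[-502958, -1728411], [-370369, -1272770]]
... * rho(a) = [[1, 3], [2, 7]]  ->  [[-3959780, -13607751], [-2915909, -10020497]]
... * rho(a) = [[1, 3], [2, 7]]  ->  [[-31175282, -107133597], [-22956903, -78891206]]
... * rho(b) = [[4, -3], [3, -2]]  ->  [[-446101919, 307793040], [-328501230, 226653121]]
... * rho(a^-1) = [[7, -3], [-2, 1]]  ->  [[-3738299513, 1646098797], [-2752814852, 1212156811]]
... * rho(b^-1) = [[-2, 3], [-3, 4]]  ->  [[2538302635, -4630503351], [1869159271, -3409817312]]
... * rho(a^-1) = [[7, -3], [-2, 1]]  ->  [[27029125147, -12245411256], [19903749521, -9017295125]]
... * rho(b) = [[4, -3], [3, -2]]  ->  [[71380266820, -56596552929], [52563112709, -41676658313]]
... * rho(a^-1) = [[7, -3], [-2, 1]]  ->  [[612854973598, -270737353389], [451295105589, -199365996440]]
... * rho(a^-1) = [[7, -3], [-2, 1]]  ->  [[4831459521964, -2109302274183], [3557797732003, -1553251313207]]
tr = 4831459521964 + -1553251313207 = 3278208208757

3278208208757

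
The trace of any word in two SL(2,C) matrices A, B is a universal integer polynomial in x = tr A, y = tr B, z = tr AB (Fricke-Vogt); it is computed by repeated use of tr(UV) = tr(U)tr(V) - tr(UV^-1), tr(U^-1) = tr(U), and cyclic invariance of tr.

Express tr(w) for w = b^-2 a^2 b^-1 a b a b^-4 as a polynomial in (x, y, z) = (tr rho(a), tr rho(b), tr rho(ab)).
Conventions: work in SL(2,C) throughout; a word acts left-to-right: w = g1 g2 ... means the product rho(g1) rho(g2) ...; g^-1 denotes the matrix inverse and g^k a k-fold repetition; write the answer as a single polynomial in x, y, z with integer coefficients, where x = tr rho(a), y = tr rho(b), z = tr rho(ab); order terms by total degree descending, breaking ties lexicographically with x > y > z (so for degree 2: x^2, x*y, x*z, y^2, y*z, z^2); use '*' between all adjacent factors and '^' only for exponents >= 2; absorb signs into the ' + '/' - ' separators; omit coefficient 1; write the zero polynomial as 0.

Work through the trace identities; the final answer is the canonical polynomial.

tr(b a^2) = tr(a) * tr(b a) - tr(b) = x*z - y
tr(a b a^2) = tr(a) * tr(b a^2) - tr(b a) = x^2*z - x*y - z
tr(a^3 b a) = tr(a) * tr(a b a^2) - tr(a b a) = x^3*z - x^2*y - 2*x*z + y
tr(b a b a) = tr(b a) * tr(b a) - tr(1)   [split at repeated b] = z^2 - 2
tr(b a b) = tr(b) * tr(a b) - tr(a) = y*z - x
tr(b a b a^2) = tr(a) * tr(b a b a) - tr(b a b) = x*z^2 - y*z - x
tr(a^3 b a b) = tr(a) * tr(b a b a^2) - tr(b a b a) = x^2*z^2 - x*y*z - x^2 - z^2 + 2
tr(a^3 b a b^-1) = tr(a^3 b a) * tr(b) - tr(a^3 b a b) = x^3*y*z - x^2*y^2 - x^2*z^2 - x*y*z + x^2 + y^2 + z^2 - 2
tr(a b a b^-2 a^2) = tr(a^3 b a b^-1) * tr(b) - tr(a^3 b a) = x^3*y^2*z - x^2*y^3 - x^2*y*z^2 - x^3*z - x*y^2*z + 2*x^2*y + y^3 + y*z^2 + 2*x*z - 3*y
tr(b a b a b a) = tr(b a) * tr(b a b a) - tr(b^-1 a^-1)   [split at repeated b] = z^3 - 3*z
tr(b a b a b) = tr(b) * tr(a b a b) - tr(a b a) = y*z^2 - x*z - y
tr(a^2 b a b a b) = tr(a) * tr(b a b a b a) - tr(b a b a b) = x*z^3 - y*z^2 - 2*x*z + y
tr(a^2 b a b a b^-1) = tr(a^2 b a b a) * tr(b) - tr(a^2 b a b a b) = x^2*y*z^2 - x*y^2*z - x*z^3 - x^2*y + 2*x*z + y
tr(a b a b^-2 a^2 b) = tr(a^2 b a b a b^-1) * tr(b) - tr(a^2 b a b a) = x^2*y^2*z^2 - x*y^3*z - x*y*z^3 - x^2*y^2 - x^2*z^2 + 3*x*y*z + x^2 + y^2 + z^2 - 2
tr(b^-1 a^2 b^-1 a b a b^-1) = tr(a b a b^-2 a^2) * tr(b) - tr(a b a b^-2 a^2 b) = x^3*y^3*z - x^2*y^4 - 2*x^2*y^2*z^2 - x^3*y*z + x*y*z^3 + 3*x^2*y^2 + x^2*z^2 + y^4 + y^2*z^2 - x*y*z - x^2 - 4*y^2 - z^2 + 2
tr(b^-1 a^2 b^-1 a b a) = tr(a b a b^-1 a^2) * tr(b) - tr(a b a b^-1 a^2 b) = x^3*y^2*z - x^2*y^3 - 2*x^2*y*z^2 + x*z^3 + 2*x^2*y + y^3 + y*z^2 - 2*x*z - 3*y
tr(b^-2 a^2 b^-1 a b a b^-1) = tr(b^-1 a^2 b^-1 a b a b^-1) * tr(b) - tr(b^-1 a^2 b^-1 a b a) = x^3*y^4*z - x^2*y^5 - 2*x^2*y^3*z^2 - 2*x^3*y^2*z + x*y^2*z^3 + 4*x^2*y^3 + 3*x^2*y*z^2 + y^5 + y^3*z^2 - x*y^2*z - x*z^3 - 3*x^2*y - 5*y^3 - 2*y*z^2 + 2*x*z + 5*y
tr(a^2 b^-1 a b a b^-4) = tr(b^-2 a^2 b^-1 a b a b^-1) * tr(b) - tr(b^-2 a^2 b^-1 a b a) = x^3*y^5*z - x^2*y^6 - 2*x^2*y^4*z^2 - 3*x^3*y^3*z + x*y^3*z^3 + 5*x^2*y^4 + 5*x^2*y^2*z^2 + y^6 + y^4*z^2 + x^3*y*z - x*y^3*z - 2*x*y*z^3 - 6*x^2*y^2 - x^2*z^2 - 6*y^4 - 3*y^2*z^2 + 3*x*y*z + x^2 + 9*y^2 + z^2 - 2
tr(b^-2 a^2 b^-1 a b a b^-3) = tr(a^2 b^-1 a b a b^-4) * tr(b) - tr(a^2 b^-1 a b a b^-3) = x^3*y^6*z - x^2*y^7 - 2*x^2*y^5*z^2 - 4*x^3*y^4*z + x*y^4*z^3 + 6*x^2*y^5 + 7*x^2*y^3*z^2 + y^7 + y^5*z^2 + 3*x^3*y^2*z - x*y^4*z - 3*x*y^2*z^3 - 10*x^2*y^3 - 4*x^2*y*z^2 - 7*y^5 - 4*y^3*z^2 + 4*x*y^2*z + x*z^3 + 4*x^2*y + 14*y^3 + 3*y*z^2 - 2*x*z - 7*y
tr(b^-2 a^2 b^-1 a b a b^-4) = tr(b^-2 a^2 b^-1 a b a b^-3) * tr(b) - tr(b^-2 a^2 b^-1 a b a b^-2) = x^3*y^7*z - x^2*y^8 - 2*x^2*y^6*z^2 - 5*x^3*y^5*z + x*y^5*z^3 + 7*x^2*y^6 + 9*x^2*y^4*z^2 + y^8 + y^6*z^2 + 6*x^3*y^3*z - x*y^5*z - 4*x*y^3*z^3 - 15*x^2*y^4 - 9*x^2*y^2*z^2 - 8*y^6 - 5*y^4*z^2 - x^3*y*z + 5*x*y^3*z + 3*x*y*z^3 + 10*x^2*y^2 + x^2*z^2 + 20*y^4 + 6*y^2*z^2 - 5*x*y*z - x^2 - 16*y^2 - z^2 + 2

x^3*y^7*z - x^2*y^8 - 2*x^2*y^6*z^2 - 5*x^3*y^5*z + x*y^5*z^3 + 7*x^2*y^6 + 9*x^2*y^4*z^2 + y^8 + y^6*z^2 + 6*x^3*y^3*z - x*y^5*z - 4*x*y^3*z^3 - 15*x^2*y^4 - 9*x^2*y^2*z^2 - 8*y^6 - 5*y^4*z^2 - x^3*y*z + 5*x*y^3*z + 3*x*y*z^3 + 10*x^2*y^2 + x^2*z^2 + 20*y^4 + 6*y^2*z^2 - 5*x*y*z - x^2 - 16*y^2 - z^2 + 2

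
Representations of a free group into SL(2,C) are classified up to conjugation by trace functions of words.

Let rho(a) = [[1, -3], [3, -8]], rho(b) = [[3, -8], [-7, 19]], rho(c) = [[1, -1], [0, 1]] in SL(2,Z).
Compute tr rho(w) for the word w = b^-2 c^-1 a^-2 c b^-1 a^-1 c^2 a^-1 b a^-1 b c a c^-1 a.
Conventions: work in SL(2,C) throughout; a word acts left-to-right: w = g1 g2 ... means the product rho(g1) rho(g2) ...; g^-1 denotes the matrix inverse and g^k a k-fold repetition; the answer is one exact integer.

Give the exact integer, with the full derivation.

-74504104

rho(b^-1) = [[19, 8], [7, 3]]
... * rho(b^-1) = [[19, 8], [7, 3]]  ->  [[417, 176], [154, 65]]
... * rho(c^-1) = [[1, 1], [0, 1]]  ->  [[417, 593], [154, 219]]
... * rho(a^-1) = [[-8, 3], [-3, 1]]  ->  [[-5115, 1844], [-1889, 681]]
... * rho(a^-1) = [[-8, 3], [-3, 1]]  ->  [[35388, -13501], [13069, -4986]]
... * rho(c) = [[1, -1], [0, 1]]  ->  [[35388, -48889], [13069, -18055]]
... * rho(b^-1) = [[19, 8], [7, 3]]  ->  [[330149, 136437], [121926, 50387]]
... * rho(a^-1) = [[-8, 3], [-3, 1]]  ->  [[-3050503, 1126884], [-1126569, 416165]]
... * rho(c) = [[1, -1], [0, 1]]  ->  [[-3050503, 4177387], [-1126569, 1542734]]
... * rho(c) = [[1, -1], [0, 1]]  ->  [[-3050503, 7227890], [-1126569, 2669303]]
... * rho(a^-1) = [[-8, 3], [-3, 1]]  ->  [[2720354, -1923619], [1004643, -710404]]
... * rho(b) = [[3, -8], [-7, 19]]  ->  [[21626395, -58311593], [7986757, -21534820]]
... * rho(a^-1) = [[-8, 3], [-3, 1]]  ->  [[1923619, 6567592], [710404, 2425451]]
... * rho(b) = [[3, -8], [-7, 19]]  ->  [[-40202287, 109395296], [-14846945, 40400337]]
... * rho(c) = [[1, -1], [0, 1]]  ->  [[-40202287, 149597583], [-14846945, 55247282]]
... * rho(a) = [[1, -3], [3, -8]]  ->  [[408590462, -1076173803], [150894901, -397437421]]
... * rho(c^-1) = [[1, 1], [0, 1]]  ->  [[408590462, -667583341], [150894901, -246542520]]
... * rho(a) = [[1, -3], [3, -8]]  ->  [[-1594159561, 4114895342], [-588732659, 1519655457]]
tr = -1594159561 + 1519655457 = -74504104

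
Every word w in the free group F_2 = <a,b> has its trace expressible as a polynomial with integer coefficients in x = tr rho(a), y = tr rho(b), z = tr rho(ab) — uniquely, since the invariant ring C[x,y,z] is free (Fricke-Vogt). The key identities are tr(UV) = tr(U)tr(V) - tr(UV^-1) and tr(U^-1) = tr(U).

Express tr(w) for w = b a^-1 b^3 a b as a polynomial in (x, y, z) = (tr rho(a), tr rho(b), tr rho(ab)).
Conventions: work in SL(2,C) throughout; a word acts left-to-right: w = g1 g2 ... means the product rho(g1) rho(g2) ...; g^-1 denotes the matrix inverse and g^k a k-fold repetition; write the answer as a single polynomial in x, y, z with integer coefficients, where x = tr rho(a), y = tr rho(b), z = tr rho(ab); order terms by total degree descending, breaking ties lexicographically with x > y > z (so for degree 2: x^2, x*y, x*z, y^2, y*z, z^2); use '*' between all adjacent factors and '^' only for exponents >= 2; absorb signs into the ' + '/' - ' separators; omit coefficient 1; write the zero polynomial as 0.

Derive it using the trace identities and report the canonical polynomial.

x*y^4*z - x^2*y^3 - y^3*z^2 - x*y^2*z + x^2*y + y*z^2 + y

tr(b a b) = tr(b) tr(a b) - tr(a) = y*z - x
apply: tr(b^2 a b) = tr(b) tr(b a b) - tr(b a) = y^2*z - x*y - z
apply: tr(b^2 a b^2) = tr(b) tr(b^2 a b) - tr(b^2 a) = y^3*z - x*y^2 - 2*y*z + x
use: tr(b^3 a b^2) = tr(b) tr(b^2 a b^2) - tr(b^2 a b) = y^4*z - x*y^3 - 3*y^2*z + 2*x*y + z
apply: tr(a b a b) = tr(b a) tr(b a) - tr(1)   [split at repeated b] = z^2 - 2
use: tr(a b a) = tr(a) tr(b a) - tr(b) = x*z - y
apply: tr(a b^2 a b) = tr(b) tr(a b a b) - tr(a b a) = y*z^2 - x*z - y
apply: tr(b^2) = tr(b) tr(b) - tr(1) = y^2 - 2
use: tr(a b^2 a) = tr(a) tr(b^2 a) - tr(b^2) = x*y*z - x^2 - y^2 + 2
tr(a b^2 a b^2) = tr(b) tr(a b^2 a b) - tr(a b^2 a) = y^2*z^2 - 2*x*y*z + x^2 - 2
apply: tr(b^3 a b^2 a) = tr(b) tr(a b^2 a b^2) - tr(a b^2 a b) = y^3*z^2 - 2*x*y^2*z + x^2*y - y*z^2 + x*z - y
tr(b a^-1 b^3 a b) = tr(b^3 a b^2) tr(a) - tr(b^3 a b^2 a) = x*y^4*z - x^2*y^3 - y^3*z^2 - x*y^2*z + x^2*y + y*z^2 + y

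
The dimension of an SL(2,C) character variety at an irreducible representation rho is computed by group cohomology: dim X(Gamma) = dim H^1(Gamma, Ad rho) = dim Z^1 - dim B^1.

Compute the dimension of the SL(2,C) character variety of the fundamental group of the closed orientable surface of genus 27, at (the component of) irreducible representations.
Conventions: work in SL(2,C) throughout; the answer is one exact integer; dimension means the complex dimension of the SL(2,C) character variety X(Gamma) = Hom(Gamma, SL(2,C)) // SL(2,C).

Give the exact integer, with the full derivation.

The genus-27 surface group: 2g = 54 generators, one relator prod [a_i, b_i].
Before the relator condition, cocycle space has dim 3*54 = 162.
At an irreducible rho, H^2 = coker(d_2) vanishes (Poincare duality: H^2 is dual to H^0 = invariants = 0), so d_2 is surjective onto sl_2 and dim Z^1 = 162 - 3 = 159.
dim B^1 = 3 (coboundaries, injective at irreducible rho).
dim X = dim H^1 = 159 - 3 = 156.

156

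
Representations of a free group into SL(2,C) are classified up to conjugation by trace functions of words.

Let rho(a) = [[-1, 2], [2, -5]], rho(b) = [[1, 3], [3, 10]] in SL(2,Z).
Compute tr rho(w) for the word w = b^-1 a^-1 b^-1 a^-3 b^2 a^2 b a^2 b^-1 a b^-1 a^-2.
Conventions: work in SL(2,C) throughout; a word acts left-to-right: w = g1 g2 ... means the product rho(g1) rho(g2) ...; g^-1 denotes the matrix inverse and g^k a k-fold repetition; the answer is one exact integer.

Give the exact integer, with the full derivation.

rho(b^-1) = [[10, -3], [-3, 1]]
... * rho(a^-1) = [[-5, -2], [-2, -1]]  ->  [[-44, -17], [13, 5]]
... * rho(b^-1) = [[10, -3], [-3, 1]]  ->  [[-389, 115], [115, -34]]
... * rho(a^-1) = [[-5, -2], [-2, -1]]  ->  [[1715, 663], [-507, -196]]
... * rho(a^-1) = [[-5, -2], [-2, -1]]  ->  [[-9901, -4093], [2927, 1210]]
... * rho(a^-1) = [[-5, -2], [-2, -1]]  ->  [[57691, 23895], [-17055, -7064]]
... * rho(b) = [[1, 3], [3, 10]]  ->  [[129376, 412023], [-38247, -121805]]
... * rho(b) = [[1, 3], [3, 10]]  ->  [[1365445, 4508358], [-403662, -1332791]]
... * rho(a) = [[-1, 2], [2, -5]]  ->  [[7651271, -19810900], [-2261920, 5856631]]
... * rho(a) = [[-1, 2], [2, -5]]  ->  [[-47273071, 114357042], [13975182, -33806995]]
... * rho(b) = [[1, 3], [3, 10]]  ->  [[295798055, 1001751207], [-87445803, -296144404]]
... * rho(a) = [[-1, 2], [2, -5]]  ->  [[1707704359, -4417159925], [-504843005, 1305830414]]
... * rho(a) = [[-1, 2], [2, -5]]  ->  [[-10542024209, 25501208343], [3116503833, -7538838080]]
... * rho(b^-1) = [[10, -3], [-3, 1]]  ->  [[-181923867119, 57127280970], [53781552570, -16888349579]]
... * rho(a) = [[-1, 2], [2, -5]]  ->  [[296178429059, -649484139088], [-87558251728, 192004853035]]
... * rho(b^-1) = [[10, -3], [-3, 1]]  ->  [[4910236707854, -1538019426265], [-1451597076385, 454679608219]]
... * rho(a^-1) = [[-5, -2], [-2, -1]]  ->  [[-21475144686740, -8282453989443], [6348626165487, 2448514544551]]
... * rho(a^-1) = [[-5, -2], [-2, -1]]  ->  [[123940631412586, 51232743362923], [-36640159916537, -15145766875525]]
tr = 123940631412586 + -15145766875525 = 108794864537061

108794864537061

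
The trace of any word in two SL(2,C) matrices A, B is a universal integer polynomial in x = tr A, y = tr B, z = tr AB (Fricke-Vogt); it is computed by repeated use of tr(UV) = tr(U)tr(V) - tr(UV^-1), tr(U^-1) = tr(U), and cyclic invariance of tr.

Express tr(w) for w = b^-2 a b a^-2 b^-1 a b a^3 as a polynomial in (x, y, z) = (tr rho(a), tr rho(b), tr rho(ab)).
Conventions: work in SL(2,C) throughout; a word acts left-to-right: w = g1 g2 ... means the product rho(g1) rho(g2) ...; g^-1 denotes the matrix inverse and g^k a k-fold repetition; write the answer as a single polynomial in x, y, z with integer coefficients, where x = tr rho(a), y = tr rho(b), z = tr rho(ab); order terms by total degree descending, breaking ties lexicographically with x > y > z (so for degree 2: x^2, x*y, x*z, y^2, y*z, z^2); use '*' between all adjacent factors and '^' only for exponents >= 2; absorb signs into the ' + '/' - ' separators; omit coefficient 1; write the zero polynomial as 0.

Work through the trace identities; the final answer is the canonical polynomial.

-x^5*y^3*z^2 + x^6*y^2*z + 2*x^4*y^4*z + 2*x^4*y^2*z^3 - x^5*y^3 - x^3*y^5 - x^3*y^3*z^2 - x^3*y*z^4 - x^6*z - 7*x^4*y^2*z - x^4*z^3 - 2*x^2*y^4*z - 2*x^2*y^2*z^3 + x^5*y + 6*x^3*y^3 + 4*x^3*y*z^2 + x*y^5 + 2*x*y^3*z^2 + x*y*z^4 + 6*x^4*z + 8*x^2*y^2*z + 2*x^2*z^3 - 5*x^3*y - 6*x*y^3 - 6*x*y*z^2 - 9*x^2*z + 6*x*y + z

reduce: trace(a b a) = trace(a) * trace(b a) - trace(b)   [square of a] = x*z - y
trace(a^2 b a) = trace(a) * trace(a b a) - trace(a b)   [square of a] = x^2*z - x*y - z
trace(a^2 b a^2) = trace(a) * trace(a^2 b a) - trace(a^2 b)   [square of a] = x^3*z - x^2*y - 2*x*z + y
reduce: trace(a^2 b a^3) = trace(a) * trace(a^2 b a^2) - trace(a^2 b a)   [square of a] = x^4*z - x^3*y - 3*x^2*z + 2*x*y + z
so trace(b a b a) = trace(b a) * trace(b a) - trace(1)   [split at a repeated b] = z^2 - 2
trace(b a b) = trace(b) * trace(a b) - trace(a)   [square of b] = y*z - x
trace(b a b a^2) = trace(a) * trace(b a b a) - trace(b a b)   [square of a] = x*z^2 - y*z - x
so trace(b a^3 b a) = trace(a) * trace(b a b a^2) - trace(b a b a)   [square of a] = x^2*z^2 - x*y*z - x^2 - z^2 + 2
trace(a^2) = trace(a) * trace(a) - trace(1)   [square of a] = x^2 - 2
so trace(a^3) = trace(a) * trace(a^2) - trace(a)   [square of a] = x^3 - 3*x
trace(b a^3 b) = trace(b) * trace(a^3 b) - trace(a^3)   [square of b] = x^2*y*z - x^3 - x*y^2 - y*z + 3*x
trace(a^2 b a^3 b) = trace(a) * trace(b a^3 b a) - trace(b a^3 b)   [square of a] = x^3*z^2 - 2*x^2*y*z + x*y^2 - x*z^2 + y*z - x
reduce: trace(a^2 b a^3 b^-1) = trace(a^2 b a^3) * trace(b) - trace(a^2 b a^3 b)   [inverse elimination on b] = x^4*y*z - x^3*y^2 - x^3*z^2 - x^2*y*z + x*y^2 + x*z^2 + x
trace(a b a^3 b^-2 a) = trace(a^2 b a^3 b^-1) * trace(b) - trace(a^2 b a^3)   [inverse elimination on b] = x^4*y^2*z - x^3*y^3 - x^3*y*z^2 - x^4*z - x^2*y^2*z + x^3*y + x*y^3 + x*y*z^2 + 3*x^2*z - x*y - z
trace(b^2) = trace(b) * trace(b) - trace(1)   [square of b] = y^2 - 2
trace(b a^2 b) = trace(a) * trace(b^2 a) - trace(b^2)   [square of a] = x*y*z - x^2 - y^2 + 2
so trace(a b a^2 b a) = trace(a) * trace(b a^2 b a) - trace(b a^2 b)   [square of a] = x^2*z^2 - 2*x*y*z + y^2 - 2
so trace(a b a^2 b a^3) = trace(a) * trace(a b a^2 b a^2) - trace(a b a^2 b a)   [square of a] = x^4*z^2 - 2*x^3*y*z + x^2*y^2 - 2*x^2*z^2 + 3*x*y*z - x^2 - y^2 + 2
trace(b a b a b a) = trace(a b a b) * trace(a b) - trace(b a)   [split at a repeated a] = z^3 - 3*z
trace(b a b a b) = trace(b) * trace(a b a b) - trace(a b a)   [square of b] = y*z^2 - x*z - y
reduce: trace(b a^2 b a b a) = trace(a) * trace(b a b a b a) - trace(b a b a b)   [square of a] = x*z^3 - y*z^2 - 2*x*z + y
trace(b a^2 b a b) = trace(b) * trace(a^2 b a b) - trace(a^2 b a)   [square of b] = x*y*z^2 - x^2*z - y^2*z + z
trace(a b a b a^2 b a) = trace(a) * trace(b a^2 b a b a) - trace(b a^2 b a b)   [square of a] = x^2*z^3 - 2*x*y*z^2 - x^2*z + y^2*z + x*y - z
reduce: trace(a b a^2 b a^3 b) = trace(a) * trace(a b a b a^2 b a) - trace(a b a b a^2 b)   [square of a] = x^3*z^3 - 2*x^2*y*z^2 - x^3*z + x*y^2*z - x*z^3 + x^2*y + y*z^2 + x*z - y
trace(a b a^2 b a^3 b^-1) = trace(a b a^2 b a^3) * trace(b) - trace(a b a^2 b a^3 b)   [inverse elimination on b] = x^4*y*z^2 - 2*x^3*y^2*z - x^3*z^3 + x^2*y^3 + x^3*z + 2*x*y^2*z + x*z^3 - 2*x^2*y - y^3 - y*z^2 - x*z + 3*y
so trace(a b a^3 b^-2 a b a) = trace(a b a^2 b a^3 b^-1) * trace(b) - trace(a b a^2 b a^3)   [inverse elimination on b] = x^4*y^2*z^2 - 2*x^3*y^3*z - x^3*y*z^3 - x^4*z^2 + x^2*y^4 + 3*x^3*y*z + 2*x*y^3*z + x*y*z^3 - 3*x^2*y^2 + 2*x^2*z^2 - y^4 - y^2*z^2 - 4*x*y*z + x^2 + 4*y^2 - 2
so trace(a b a b a b a^2) = trace(a) * trace(a b a b a b a) - trace(a b a b a b)   [square of a] = x^2*z^3 - x*y*z^2 - 2*x^2*z - z^3 + x*y + 3*z
reduce: trace(a b a b a b a^3) = trace(a) * trace(a b a b a b a^2) - trace(a b a b a b a)   [square of a] = x^3*z^3 - x^2*y*z^2 - 2*x^3*z - 2*x*z^3 + x^2*y + y*z^2 + 5*x*z - y
so trace(b a b a b a b a) = trace(b a b a) * trace(b a b a) - trace(1)   [split at a repeated b] = z^4 - 4*z^2 + 2
trace(b a b a b a b) = trace(b) * trace(a b a b a b) - trace(a b a b a)   [square of b] = y*z^3 - x*z^2 - 2*y*z + x
so trace(b a b a b a b a^2) = trace(a) * trace(b a b a b a b a) - trace(b a b a b a b)   [square of a] = x*z^4 - y*z^3 - 3*x*z^2 + 2*y*z + x
reduce: trace(a b a b a b a^3 b) = trace(a) * trace(b a b a b a b a^2) - trace(b a b a b a b a)   [square of a] = x^2*z^4 - x*y*z^3 - 3*x^2*z^2 - z^4 + 2*x*y*z + x^2 + 4*z^2 - 2
reduce: trace(b^-1 a b a b a b a^3) = trace(a b a b a b a^3) * trace(b) - trace(a b a b a b a^3 b)   [inverse elimination on b] = x^3*y*z^3 - x^2*y^2*z^2 - x^2*z^4 - 2*x^3*y*z - x*y*z^3 + x^2*y^2 + 3*x^2*z^2 + y^2*z^2 + z^4 + 3*x*y*z - x^2 - y^2 - 4*z^2 + 2
trace(a b a^3 b^-2 a b a b) = trace(b^-1 a b a b a b a^3) * trace(b) - trace(b^-1 a b a b a b a^3 b)   [inverse elimination on b] = x^3*y^2*z^3 - x^2*y^3*z^2 - x^2*y*z^4 - 2*x^3*y^2*z - x^3*z^3 - x*y^2*z^3 + x^2*y^3 + 4*x^2*y*z^2 + y^3*z^2 + y*z^4 + 2*x^3*z + 3*x*y^2*z + 2*x*z^3 - 2*x^2*y - y^3 - 5*y*z^2 - 5*x*z + 3*y
so trace(b^-1 a b a^3 b^-2 a b a) = trace(a b a^3 b^-2 a b a) * trace(b) - trace(a b a^3 b^-2 a b a b)   [inverse elimination on b] = x^4*y^3*z^2 - 2*x^3*y^4*z - 2*x^3*y^2*z^3 - x^4*y*z^2 + x^2*y^5 + x^2*y^3*z^2 + x^2*y*z^4 + 5*x^3*y^2*z + x^3*z^3 + 2*x*y^4*z + 2*x*y^2*z^3 - 4*x^2*y^3 - 2*x^2*y*z^2 - y^5 - 2*y^3*z^2 - y*z^4 - 2*x^3*z - 7*x*y^2*z - 2*x*z^3 + 3*x^2*y + 5*y^3 + 5*y*z^2 + 5*x*z - 5*y
trace(a^-1 b^-1 a b a^3 b^-2 a b) = trace(b^-1 a b a^3 b^-2 a b) * trace(a) - trace(b^-1 a b a^3 b^-2 a b a)   [inverse elimination on a] = -x^4*y^3*z^2 + x^5*y^2*z + 2*x^3*y^4*z + 2*x^3*y^2*z^3 - x^4*y^3 - x^2*y^5 - x^2*y^3*z^2 - x^2*y*z^4 - x^5*z - 6*x^3*y^2*z - x^3*z^3 - 2*x*y^4*z - 2*x*y^2*z^3 + x^4*y + 5*x^2*y^3 + 3*x^2*y*z^2 + y^5 + 2*y^3*z^2 + y*z^4 + 5*x^3*z + 7*x*y^2*z + 2*x*z^3 - 4*x^2*y - 5*y^3 - 5*y*z^2 - 6*x*z + 5*y
reduce: trace(b^-2 a b a^-2 b^-1 a b a^3) = trace(a^-1 b^-1 a b a^3 b^-2 a b) * trace(a) - trace(a^-1 b^-1 a b a^3 b^-2 a b a)   [inverse elimination on a] = -x^5*y^3*z^2 + x^6*y^2*z + 2*x^4*y^4*z + 2*x^4*y^2*z^3 - x^5*y^3 - x^3*y^5 - x^3*y^3*z^2 - x^3*y*z^4 - x^6*z - 7*x^4*y^2*z - x^4*z^3 - 2*x^2*y^4*z - 2*x^2*y^2*z^3 + x^5*y + 6*x^3*y^3 + 4*x^3*y*z^2 + x*y^5 + 2*x*y^3*z^2 + x*y*z^4 + 6*x^4*z + 8*x^2*y^2*z + 2*x^2*z^3 - 5*x^3*y - 6*x*y^3 - 6*x*y*z^2 - 9*x^2*z + 6*x*y + z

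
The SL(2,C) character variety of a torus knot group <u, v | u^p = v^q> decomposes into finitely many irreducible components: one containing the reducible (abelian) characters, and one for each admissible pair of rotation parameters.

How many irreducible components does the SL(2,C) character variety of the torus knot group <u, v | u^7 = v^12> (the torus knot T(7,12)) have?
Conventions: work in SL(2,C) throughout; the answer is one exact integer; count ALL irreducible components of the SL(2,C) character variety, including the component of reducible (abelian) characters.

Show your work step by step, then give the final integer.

In the torus knot group T(7,12), u^7 = v^12 is central, so an irreducible representation sends it to +I or -I (Schur).
So on each irreducible component the traces are pinned: tr(u) = 2*cos(pi*alpha/7) with 1 <= alpha <= 6, tr(v) = 2*cos(pi*beta/12) with 1 <= beta <= 11.
The two central values (-1)^alpha I and (-1)^beta I must be the same matrix, so alpha and beta share a parity.
Counting: 3 odd alphas x 6 odd betas + 3 even alphas x 5 even betas = 18 + 15 = 33.
Total: 33 irreducible-character components + 1 reducible (abelian) component = 34.

34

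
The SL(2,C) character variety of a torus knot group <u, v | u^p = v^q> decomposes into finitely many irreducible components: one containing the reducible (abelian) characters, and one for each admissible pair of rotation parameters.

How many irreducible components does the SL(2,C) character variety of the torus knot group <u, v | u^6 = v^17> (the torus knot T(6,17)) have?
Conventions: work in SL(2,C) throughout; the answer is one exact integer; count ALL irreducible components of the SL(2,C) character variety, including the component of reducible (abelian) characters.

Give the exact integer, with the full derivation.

In the torus knot group T(6,17), u^6 = v^17 is central, so an irreducible representation sends it to +I or -I (Schur).
On an irreducible component, tr(u) is locked at 2*cos(pi*alpha/6) for some alpha in 1..5, and tr(v) at 2*cos(pi*beta/17) for some beta in 1..16.
u^6 = (-1)^alpha I and v^17 = (-1)^beta I must agree, so alpha and beta have equal parity.
Enumerate parity-matched pairs: 3*8 odd-odd plus 2*8 even-even gives 40.
components with irreducible characters: 40; plus the single component of reducible (abelian) characters: total 41.

41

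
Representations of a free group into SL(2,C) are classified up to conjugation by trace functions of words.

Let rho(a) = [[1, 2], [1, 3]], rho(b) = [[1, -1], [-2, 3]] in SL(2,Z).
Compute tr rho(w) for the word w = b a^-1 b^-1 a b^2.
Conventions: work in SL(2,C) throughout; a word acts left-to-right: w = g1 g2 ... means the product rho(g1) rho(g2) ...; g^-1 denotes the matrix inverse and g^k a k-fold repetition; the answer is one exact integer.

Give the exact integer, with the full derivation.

rho(b) = [[1, -1], [-2, 3]]
... * rho(a^-1) = [[3, -2], [-1, 1]]  ->  [[4, -3], [-9, 7]]
... * rho(b^-1) = [[3, 1], [2, 1]]  ->  [[6, 1], [-13, -2]]
... * rho(a) = [[1, 2], [1, 3]]  ->  [[7, 15], [-15, -32]]
... * rho(b) = [[1, -1], [-2, 3]]  ->  [[-23, 38], [49, -81]]
... * rho(b) = [[1, -1], [-2, 3]]  ->  [[-99, 137], [211, -292]]
tr = -99 + -292 = -391

-391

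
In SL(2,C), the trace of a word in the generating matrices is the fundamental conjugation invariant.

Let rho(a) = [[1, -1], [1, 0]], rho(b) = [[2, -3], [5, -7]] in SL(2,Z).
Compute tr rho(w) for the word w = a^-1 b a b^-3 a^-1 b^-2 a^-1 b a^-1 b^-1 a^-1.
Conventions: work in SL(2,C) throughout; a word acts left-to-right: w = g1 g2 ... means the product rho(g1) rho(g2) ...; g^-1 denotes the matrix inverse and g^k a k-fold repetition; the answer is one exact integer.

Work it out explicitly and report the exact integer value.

rho(a^-1) = [[0, 1], [-1, 1]]
... * rho(b) = [[2, -3], [5, -7]]  ->  [[5, -7], [3, -4]]
... * rho(a) = [[1, -1], [1, 0]]  ->  [[-2, -5], [-1, -3]]
... * rho(b^-1) = [[-7, 3], [-5, 2]]  ->  [[39, -16], [22, -9]]
... * rho(b^-1) = [[-7, 3], [-5, 2]]  ->  [[-193, 85], [-109, 48]]
... * rho(b^-1) = [[-7, 3], [-5, 2]]  ->  [[926, -409], [523, -231]]
... * rho(a^-1) = [[0, 1], [-1, 1]]  ->  [[409, 517], [231, 292]]
... * rho(b^-1) = [[-7, 3], [-5, 2]]  ->  [[-5448, 2261], [-3077, 1277]]
... * rho(b^-1) = [[-7, 3], [-5, 2]]  ->  [[26831, -11822], [15154, -6677]]
... * rho(a^-1) = [[0, 1], [-1, 1]]  ->  [[11822, 15009], [6677, 8477]]
... * rho(b) = [[2, -3], [5, -7]]  ->  [[98689, -140529], [55739, -79370]]
... * rho(a^-1) = [[0, 1], [-1, 1]]  ->  [[140529, -41840], [79370, -23631]]
... * rho(b^-1) = [[-7, 3], [-5, 2]]  ->  [[-774503, 337907], [-437435, 190848]]
... * rho(a^-1) = [[0, 1], [-1, 1]]  ->  [[-337907, -436596], [-190848, -246587]]
tr = -337907 + -246587 = -584494

-584494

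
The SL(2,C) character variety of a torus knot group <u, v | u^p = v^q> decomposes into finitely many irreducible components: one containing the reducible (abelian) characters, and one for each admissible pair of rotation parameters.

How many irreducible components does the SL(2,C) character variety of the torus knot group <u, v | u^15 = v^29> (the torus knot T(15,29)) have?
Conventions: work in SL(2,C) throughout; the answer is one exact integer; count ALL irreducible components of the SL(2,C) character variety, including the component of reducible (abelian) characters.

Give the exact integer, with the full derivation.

For T(15,29): irreducibility forces the central element u^15 = v^29 to one of +I, -I.
So on each irreducible component the traces are pinned: tr(u) = 2*cos(pi*alpha/15) with 1 <= alpha <= 14, tr(v) = 2*cos(pi*beta/29) with 1 <= beta <= 28.
Consistency of u^15 = (-1)^alpha I with v^29 = (-1)^beta I forces alpha = beta (mod 2).
count pairs: odd alpha (7 choices) x odd beta (14), plus even alpha (7) x even beta (14): 7*14 + 7*14 = 196.
components with irreducible characters: 196; plus the single component of reducible (abelian) characters: total 197.

197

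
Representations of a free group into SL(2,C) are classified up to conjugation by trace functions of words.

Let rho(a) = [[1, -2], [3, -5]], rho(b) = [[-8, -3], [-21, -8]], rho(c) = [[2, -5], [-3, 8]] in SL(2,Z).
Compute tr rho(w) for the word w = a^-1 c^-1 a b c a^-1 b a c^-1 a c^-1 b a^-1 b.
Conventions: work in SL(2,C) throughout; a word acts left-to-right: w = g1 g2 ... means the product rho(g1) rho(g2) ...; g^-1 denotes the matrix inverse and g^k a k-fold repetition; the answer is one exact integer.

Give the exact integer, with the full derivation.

rho(a^-1) = [[-5, 2], [-3, 1]]
... * rho(c^-1) = [[8, 5], [3, 2]]  ->  [[-34, -21], [-21, -13]]
... * rho(a) = [[1, -2], [3, -5]]  ->  [[-97, 173], [-60, 107]]
... * rho(b) = [[-8, -3], [-21, -8]]  ->  [[-2857, -1093], [-1767, -676]]
... * rho(c) = [[2, -5], [-3, 8]]  ->  [[-2435, 5541], [-1506, 3427]]
... * rho(a^-1) = [[-5, 2], [-3, 1]]  ->  [[-4448, 671], [-2751, 415]]
... * rho(b) = [[-8, -3], [-21, -8]]  ->  [[21493, 7976], [13293, 4933]]
... * rho(a) = [[1, -2], [3, -5]]  ->  [[45421, -82866], [28092, -51251]]
... * rho(c^-1) = [[8, 5], [3, 2]]  ->  [[114770, 61373], [70983, 37958]]
... * rho(a) = [[1, -2], [3, -5]]  ->  [[298889, -536405], [184857, -331756]]
... * rho(c^-1) = [[8, 5], [3, 2]]  ->  [[781897, 421635], [483588, 260773]]
... * rho(b) = [[-8, -3], [-21, -8]]  ->  [[-15109511, -5718771], [-9344937, -3536948]]
... * rho(a^-1) = [[-5, 2], [-3, 1]]  ->  [[92703868, -35937793], [57335529, -22226822]]
... * rho(b) = [[-8, -3], [-21, -8]]  ->  [[13062709, 9390740], [8079030, 5807989]]
tr = 13062709 + 5807989 = 18870698

18870698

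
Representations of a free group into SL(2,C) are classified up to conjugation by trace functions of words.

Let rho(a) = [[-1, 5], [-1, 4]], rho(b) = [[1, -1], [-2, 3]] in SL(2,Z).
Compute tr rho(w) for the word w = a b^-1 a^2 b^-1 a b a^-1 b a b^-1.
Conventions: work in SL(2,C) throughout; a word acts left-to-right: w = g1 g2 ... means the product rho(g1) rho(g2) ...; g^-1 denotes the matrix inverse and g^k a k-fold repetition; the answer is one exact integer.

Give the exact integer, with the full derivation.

-2422

rho(a) = [[-1, 5], [-1, 4]]
... * rho(b^-1) = [[3, 1], [2, 1]]  ->  [[7, 4], [5, 3]]
... * rho(a) = [[-1, 5], [-1, 4]]  ->  [[-11, 51], [-8, 37]]
... * rho(a) = [[-1, 5], [-1, 4]]  ->  [[-40, 149], [-29, 108]]
... * rho(b^-1) = [[3, 1], [2, 1]]  ->  [[178, 109], [129, 79]]
... * rho(a) = [[-1, 5], [-1, 4]]  ->  [[-287, 1326], [-208, 961]]
... * rho(b) = [[1, -1], [-2, 3]]  ->  [[-2939, 4265], [-2130, 3091]]
... * rho(a^-1) = [[4, -5], [1, -1]]  ->  [[-7491, 10430], [-5429, 7559]]
... * rho(b) = [[1, -1], [-2, 3]]  ->  [[-28351, 38781], [-20547, 28106]]
... * rho(a) = [[-1, 5], [-1, 4]]  ->  [[-10430, 13369], [-7559, 9689]]
... * rho(b^-1) = [[3, 1], [2, 1]]  ->  [[-4552, 2939], [-3299, 2130]]
tr = -4552 + 2130 = -2422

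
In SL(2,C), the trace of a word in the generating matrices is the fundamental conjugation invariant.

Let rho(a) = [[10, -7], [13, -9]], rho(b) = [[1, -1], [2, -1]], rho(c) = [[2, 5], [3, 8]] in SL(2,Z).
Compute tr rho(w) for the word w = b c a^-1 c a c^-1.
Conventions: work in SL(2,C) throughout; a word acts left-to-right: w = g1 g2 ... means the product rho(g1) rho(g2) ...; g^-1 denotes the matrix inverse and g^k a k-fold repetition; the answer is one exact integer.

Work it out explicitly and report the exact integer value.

rho(b) = [[1, -1], [2, -1]]
... * rho(c) = [[2, 5], [3, 8]]  ->  [[-1, -3], [1, 2]]
... * rho(a^-1) = [[-9, 7], [-13, 10]]  ->  [[48, -37], [-35, 27]]
... * rho(c) = [[2, 5], [3, 8]]  ->  [[-15, -56], [11, 41]]
... * rho(a) = [[10, -7], [13, -9]]  ->  [[-878, 609], [643, -446]]
... * rho(c^-1) = [[8, -5], [-3, 2]]  ->  [[-8851, 5608], [6482, -4107]]
tr = -8851 + -4107 = -12958

-12958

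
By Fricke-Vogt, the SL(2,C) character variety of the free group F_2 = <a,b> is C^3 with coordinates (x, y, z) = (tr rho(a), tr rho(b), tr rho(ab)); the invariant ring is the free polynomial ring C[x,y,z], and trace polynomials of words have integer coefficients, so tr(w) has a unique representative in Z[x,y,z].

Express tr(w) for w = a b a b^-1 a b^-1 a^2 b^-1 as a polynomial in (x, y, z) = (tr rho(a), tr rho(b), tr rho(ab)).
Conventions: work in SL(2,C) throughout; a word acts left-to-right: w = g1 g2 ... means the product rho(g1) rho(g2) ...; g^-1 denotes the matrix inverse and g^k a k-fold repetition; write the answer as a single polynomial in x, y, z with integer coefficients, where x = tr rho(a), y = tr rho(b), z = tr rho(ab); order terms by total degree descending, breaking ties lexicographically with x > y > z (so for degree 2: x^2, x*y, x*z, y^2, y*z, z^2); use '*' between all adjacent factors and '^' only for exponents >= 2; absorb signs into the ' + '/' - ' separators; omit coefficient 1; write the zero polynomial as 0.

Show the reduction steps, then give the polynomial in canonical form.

trace(a b a) = trace(a)*trace(b a) - trace(b)  (reduce the a square) = x*z - y
trace(b a^3) = trace(a)*trace(a b a) - trace(a b)  (reduce the a square) = x^2*z - x*y - z
trace(a b a^3) = trace(a)*trace(b a^3) - trace(b a^2)  (reduce the a square) = x^3*z - x^2*y - 2*x*z + y
trace(a^4 b a) = trace(a)*trace(a b a^3) - trace(a b a^2)  (reduce the a square) = x^4*z - x^3*y - 3*x^2*z + 2*x*y + z
trace(b a b a) = trace(b a)*trace(b a) - trace(1)  (split on b) = z^2 - 2
trace(b a b) = trace(b)*trace(a b) - trace(a)  (reduce the b square) = y*z - x
trace(a b a b a) = trace(a)*trace(b a b a) - trace(b a b)  (reduce the a square) = x*z^2 - y*z - x
trace(b a b a^3) = trace(a)*trace(a b a b a) - trace(a b a b)  (reduce the a square) = x^2*z^2 - x*y*z - x^2 - z^2 + 2
trace(a^4 b a b) = trace(a)*trace(b a b a^3) - trace(b a b a^2)  (reduce the a square) = x^3*z^2 - x^2*y*z - x^3 - 2*x*z^2 + y*z + 3*x
trace(a b a b^-1 a^3) = trace(a^4 b a)*trace(b) - trace(a^4 b a b)  (eliminate b^-1) = x^4*y*z - x^3*y^2 - x^3*z^2 - 2*x^2*y*z + x^3 + 2*x*y^2 + 2*x*z^2 - 3*x
trace(b a b a b a) = trace(a b a b)*trace(a b) - trace(b a)  (split on a) = z^3 - 3*z
trace(b a b a b) = trace(b)*trace(a b a b) - trace(a b a)  (reduce the b square) = y*z^2 - x*z - y
trace(a b a b a b a) = trace(a)*trace(b a b a b a) - trace(b a b a b)  (reduce the a square) = x*z^3 - y*z^2 - 2*x*z + y
trace(a^3 b a b a b) = trace(a)*trace(a b a b a b a) - trace(a b a b a b)  (reduce the a square) = x^2*z^3 - x*y*z^2 - 2*x^2*z - z^3 + x*y + 3*z
trace(a b a b^-1 a^3 b) = trace(a^3 b a b a)*trace(b) - trace(a^3 b a b a b)  (eliminate b^-1) = x^3*y*z^2 - x^2*y^2*z - x^2*z^3 - x^3*y - x*y*z^2 + 2*x^2*z + y^2*z + z^3 + 2*x*y - 3*z
trace(a^2 b^-1 a b a b^-1 a) = trace(a b a b^-1 a^3)*trace(b) - trace(a b a b^-1 a^3 b)  (eliminate b^-1) = x^4*y^2*z - x^3*y^3 - 2*x^3*y*z^2 - x^2*y^2*z + x^2*z^3 + 2*x^3*y + 2*x*y^3 + 3*x*y*z^2 - 2*x^2*z - y^2*z - z^3 - 5*x*y + 3*z
trace(a^2) = trace(a)*trace(a) - trace(1)  (reduce the a square) = x^2 - 2
trace(a^3) = trace(a)*trace(a^2) - trace(a)  (reduce the a square) = x^3 - 3*x
trace(b a^3 b) = trace(b)*trace(a^3 b) - trace(a^3)  (reduce the b square) = x^2*y*z - x^3 - x*y^2 - y*z + 3*x
trace(a b a^3 b a) = trace(a)*trace(b a^3 b a) - trace(b a^3 b)  (reduce the a square) = x^3*z^2 - 2*x^2*y*z + x*y^2 - x*z^2 + y*z - x
trace(a b a b^-1 a b a^2) = trace(a b a^3 b a)*trace(b) - trace(a b a^3 b a b)  (eliminate b^-1) = x^3*y*z^2 - 2*x^2*y^2*z - x^2*z^3 + x*y^3 + 2*x^2*z + y^2*z + z^3 - 2*x*y - 3*z
trace(b a b^2) = trace(b)*trace(b a b) - trace(b a)  (reduce the b square) = y^2*z - x*y - z
trace(b a^2 b a b) = trace(a)*trace(b a b^2 a) - trace(b a b^2)  (reduce the a square) = x*y*z^2 - x^2*z - y^2*z + z
trace(a b a^2 b a b a) = trace(a)*trace(b a^2 b a b a) - trace(b a^2 b a b)  (reduce the a square) = x^2*z^3 - 2*x*y*z^2 - x^2*z + y^2*z + x*y - z
trace(b a b a b a b a) = trace(a b)*trace(a b a b a b) - trace(a^-1 b^-1 a^-1 b^-1)  (split on a) = z^4 - 4*z^2 + 2
trace(b a b a b a b) = trace(b)*trace(a b a b a b) - trace(a b a b a)  (reduce the b square) = y*z^3 - x*z^2 - 2*y*z + x
trace(a b a^2 b a b a b) = trace(a)*trace(b a b a b a b a) - trace(b a b a b a b)  (reduce the a square) = x*z^4 - y*z^3 - 3*x*z^2 + 2*y*z + x
trace(a b a b^-1 a b a^2 b) = trace(a b a^2 b a b a)*trace(b) - trace(a b a^2 b a b a b)  (eliminate b^-1) = x^2*y*z^3 - 2*x*y^2*z^2 - x*z^4 - x^2*y*z + y^3*z + y*z^3 + x*y^2 + 3*x*z^2 - 3*y*z - x
trace(a^2 b^-1 a b a b^-1 a b) = trace(a b a b^-1 a b a^2)*trace(b) - trace(a b a b^-1 a b a^2 b)  (eliminate b^-1) = x^3*y^2*z^2 - 2*x^2*y^3*z - 2*x^2*y*z^3 + x*y^4 + 2*x*y^2*z^2 + x*z^4 + 3*x^2*y*z - 3*x*y^2 - 3*x*z^2 + x
trace(a b a b^-1 a b^-1 a^2 b^-1) = trace(a^2 b^-1 a b a b^-1 a)*trace(b) - trace(a^2 b^-1 a b a b^-1 a b)  (eliminate b^-1) = x^4*y^3*z - x^3*y^4 - 3*x^3*y^2*z^2 + x^2*y^3*z + 3*x^2*y*z^3 + 2*x^3*y^2 + x*y^4 + x*y^2*z^2 - x*z^4 - 5*x^2*y*z - y^3*z - y*z^3 - 2*x*y^2 + 3*x*z^2 + 3*y*z - x

x^4*y^3*z - x^3*y^4 - 3*x^3*y^2*z^2 + x^2*y^3*z + 3*x^2*y*z^3 + 2*x^3*y^2 + x*y^4 + x*y^2*z^2 - x*z^4 - 5*x^2*y*z - y^3*z - y*z^3 - 2*x*y^2 + 3*x*z^2 + 3*y*z - x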